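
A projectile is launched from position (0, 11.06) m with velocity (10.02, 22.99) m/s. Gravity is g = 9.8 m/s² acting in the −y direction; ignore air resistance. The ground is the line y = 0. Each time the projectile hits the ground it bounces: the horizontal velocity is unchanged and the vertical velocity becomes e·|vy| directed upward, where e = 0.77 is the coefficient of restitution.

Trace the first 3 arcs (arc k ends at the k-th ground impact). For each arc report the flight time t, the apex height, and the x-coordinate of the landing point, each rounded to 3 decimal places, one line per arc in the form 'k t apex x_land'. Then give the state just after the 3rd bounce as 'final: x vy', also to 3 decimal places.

Arc 1: start y=11.060, vy=22.990 → t=5.132, apex=38.026, x_land=51.419, impact vy=-27.300
  bounce: vy ← 0.77·27.300 = 21.021
Arc 2: start y=0.000, vy=21.021 → t=4.290, apex=22.546, x_land=94.406, impact vy=-21.021
  bounce: vy ← 0.77·21.021 = 16.186
Arc 3: start y=0.000, vy=16.186 → t=3.303, apex=13.367, x_land=127.506, impact vy=-16.186
  bounce: vy ← 0.77·16.186 = 12.464

1 5.132 38.026 51.419
2 4.290 22.546 94.406
3 3.303 13.367 127.506
final: 127.506 12.464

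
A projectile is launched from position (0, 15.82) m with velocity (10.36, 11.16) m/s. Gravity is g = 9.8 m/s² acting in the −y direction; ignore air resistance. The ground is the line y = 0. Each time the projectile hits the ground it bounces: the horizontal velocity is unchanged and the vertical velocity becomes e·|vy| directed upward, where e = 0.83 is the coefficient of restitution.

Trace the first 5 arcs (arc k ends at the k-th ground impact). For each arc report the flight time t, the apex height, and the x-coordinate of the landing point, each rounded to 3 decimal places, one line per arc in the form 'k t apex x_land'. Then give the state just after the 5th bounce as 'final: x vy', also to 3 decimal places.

1 3.266 22.174 33.836
2 3.531 15.276 70.421
3 2.931 10.524 100.786
4 2.433 7.250 125.989
5 2.019 4.994 146.907
final: 146.907 8.212

Arc 1: start y=15.820, vy=11.160 → t=3.266, apex=22.174, x_land=33.836, impact vy=-20.847
  bounce: vy ← 0.83·20.847 = 17.303
Arc 2: start y=0.000, vy=17.303 → t=3.531, apex=15.276, x_land=70.421, impact vy=-17.303
  bounce: vy ← 0.83·17.303 = 14.362
Arc 3: start y=0.000, vy=14.362 → t=2.931, apex=10.524, x_land=100.786, impact vy=-14.362
  bounce: vy ← 0.83·14.362 = 11.920
Arc 4: start y=0.000, vy=11.920 → t=2.433, apex=7.250, x_land=125.989, impact vy=-11.920
  bounce: vy ← 0.83·11.920 = 9.894
Arc 5: start y=0.000, vy=9.894 → t=2.019, apex=4.994, x_land=146.907, impact vy=-9.894
  bounce: vy ← 0.83·9.894 = 8.212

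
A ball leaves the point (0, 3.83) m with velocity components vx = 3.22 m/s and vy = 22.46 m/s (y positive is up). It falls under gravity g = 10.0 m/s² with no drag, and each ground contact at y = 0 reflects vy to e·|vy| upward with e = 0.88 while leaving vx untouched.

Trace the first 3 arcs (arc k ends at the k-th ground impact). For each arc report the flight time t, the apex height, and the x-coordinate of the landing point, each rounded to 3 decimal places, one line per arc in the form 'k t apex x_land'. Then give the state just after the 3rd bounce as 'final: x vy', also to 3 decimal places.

Arc 1: start y=3.830, vy=22.460 → t=4.657, apex=29.053, x_land=14.994, impact vy=-24.105
  bounce: vy ← 0.88·24.105 = 21.212
Arc 2: start y=0.000, vy=21.212 → t=4.242, apex=22.498, x_land=28.655, impact vy=-21.212
  bounce: vy ← 0.88·21.212 = 18.667
Arc 3: start y=0.000, vy=18.667 → t=3.733, apex=17.423, x_land=40.676, impact vy=-18.667
  bounce: vy ← 0.88·18.667 = 16.427

1 4.657 29.053 14.994
2 4.242 22.498 28.655
3 3.733 17.423 40.676
final: 40.676 16.427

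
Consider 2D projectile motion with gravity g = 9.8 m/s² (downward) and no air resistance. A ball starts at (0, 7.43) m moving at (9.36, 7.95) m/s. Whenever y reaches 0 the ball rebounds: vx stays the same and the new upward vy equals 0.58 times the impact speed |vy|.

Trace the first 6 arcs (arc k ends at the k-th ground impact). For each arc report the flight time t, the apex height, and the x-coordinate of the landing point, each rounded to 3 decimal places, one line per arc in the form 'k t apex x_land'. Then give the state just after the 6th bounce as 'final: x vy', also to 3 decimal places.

Arc 1: start y=7.430, vy=7.950 → t=2.286, apex=10.655, x_land=21.395, impact vy=-14.451
  bounce: vy ← 0.58·14.451 = 8.382
Arc 2: start y=0.000, vy=8.382 → t=1.711, apex=3.584, x_land=37.406, impact vy=-8.382
  bounce: vy ← 0.58·8.382 = 4.861
Arc 3: start y=0.000, vy=4.861 → t=0.992, apex=1.206, x_land=46.692, impact vy=-4.861
  bounce: vy ← 0.58·4.861 = 2.820
Arc 4: start y=0.000, vy=2.820 → t=0.575, apex=0.406, x_land=52.078, impact vy=-2.820
  bounce: vy ← 0.58·2.820 = 1.635
Arc 5: start y=0.000, vy=1.635 → t=0.334, apex=0.136, x_land=55.202, impact vy=-1.635
  bounce: vy ← 0.58·1.635 = 0.948
Arc 6: start y=0.000, vy=0.948 → t=0.194, apex=0.046, x_land=57.013, impact vy=-0.948
  bounce: vy ← 0.58·0.948 = 0.550

1 2.286 10.655 21.395
2 1.711 3.584 37.406
3 0.992 1.206 46.692
4 0.575 0.406 52.078
5 0.334 0.136 55.202
6 0.194 0.046 57.013
final: 57.013 0.550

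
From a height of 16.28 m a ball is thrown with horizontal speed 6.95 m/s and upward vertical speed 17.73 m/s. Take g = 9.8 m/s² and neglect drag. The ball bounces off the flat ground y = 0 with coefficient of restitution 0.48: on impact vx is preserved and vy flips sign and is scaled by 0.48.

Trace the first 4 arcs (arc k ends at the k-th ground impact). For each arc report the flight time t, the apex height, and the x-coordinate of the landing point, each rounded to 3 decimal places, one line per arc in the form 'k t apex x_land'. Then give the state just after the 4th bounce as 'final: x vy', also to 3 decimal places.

1 4.377 32.318 30.423
2 2.465 7.446 47.558
3 1.183 1.716 55.782
4 0.568 0.395 59.730
final: 59.730 1.336

Arc 1: start y=16.280, vy=17.730 → t=4.377, apex=32.318, x_land=30.423, impact vy=-25.168
  bounce: vy ← 0.48·25.168 = 12.081
Arc 2: start y=0.000, vy=12.081 → t=2.465, apex=7.446, x_land=47.558, impact vy=-12.081
  bounce: vy ← 0.48·12.081 = 5.799
Arc 3: start y=0.000, vy=5.799 → t=1.183, apex=1.716, x_land=55.782, impact vy=-5.799
  bounce: vy ← 0.48·5.799 = 2.783
Arc 4: start y=0.000, vy=2.783 → t=0.568, apex=0.395, x_land=59.730, impact vy=-2.783
  bounce: vy ← 0.48·2.783 = 1.336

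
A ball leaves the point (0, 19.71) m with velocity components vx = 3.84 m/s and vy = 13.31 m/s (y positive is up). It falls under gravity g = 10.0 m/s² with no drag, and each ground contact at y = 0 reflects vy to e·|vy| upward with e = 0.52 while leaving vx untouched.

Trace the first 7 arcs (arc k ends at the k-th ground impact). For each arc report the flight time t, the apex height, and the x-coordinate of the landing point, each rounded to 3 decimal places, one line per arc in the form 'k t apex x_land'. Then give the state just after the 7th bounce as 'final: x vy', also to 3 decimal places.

Arc 1: start y=19.710, vy=13.310 → t=3.721, apex=28.568, x_land=14.290, impact vy=-23.903
  bounce: vy ← 0.52·23.903 = 12.430
Arc 2: start y=0.000, vy=12.430 → t=2.486, apex=7.725, x_land=23.836, impact vy=-12.430
  bounce: vy ← 0.52·12.430 = 6.463
Arc 3: start y=0.000, vy=6.463 → t=1.293, apex=2.089, x_land=28.800, impact vy=-6.463
  bounce: vy ← 0.52·6.463 = 3.361
Arc 4: start y=0.000, vy=3.361 → t=0.672, apex=0.565, x_land=31.381, impact vy=-3.361
  bounce: vy ← 0.52·3.361 = 1.748
Arc 5: start y=0.000, vy=1.748 → t=0.350, apex=0.153, x_land=32.723, impact vy=-1.748
  bounce: vy ← 0.52·1.748 = 0.909
Arc 6: start y=0.000, vy=0.909 → t=0.182, apex=0.041, x_land=33.421, impact vy=-0.909
  bounce: vy ← 0.52·0.909 = 0.473
Arc 7: start y=0.000, vy=0.473 → t=0.095, apex=0.011, x_land=33.784, impact vy=-0.473
  bounce: vy ← 0.52·0.473 = 0.246

1 3.721 28.568 14.290
2 2.486 7.725 23.836
3 1.293 2.089 28.800
4 0.672 0.565 31.381
5 0.350 0.153 32.723
6 0.182 0.041 33.421
7 0.095 0.011 33.784
final: 33.784 0.246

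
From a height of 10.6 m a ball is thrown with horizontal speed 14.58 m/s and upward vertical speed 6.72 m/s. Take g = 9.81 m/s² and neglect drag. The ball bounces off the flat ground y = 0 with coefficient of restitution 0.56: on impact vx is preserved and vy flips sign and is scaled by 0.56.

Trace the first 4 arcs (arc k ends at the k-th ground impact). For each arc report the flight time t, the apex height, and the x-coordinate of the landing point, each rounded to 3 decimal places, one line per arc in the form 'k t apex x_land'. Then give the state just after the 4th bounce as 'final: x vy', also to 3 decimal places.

1 2.307 12.902 33.634
2 1.816 4.046 60.117
3 1.017 1.269 74.948
4 0.570 0.398 83.254
final: 83.254 1.565

Arc 1: start y=10.600, vy=6.720 → t=2.307, apex=12.902, x_land=33.634, impact vy=-15.910
  bounce: vy ← 0.56·15.910 = 8.910
Arc 2: start y=0.000, vy=8.910 → t=1.816, apex=4.046, x_land=60.117, impact vy=-8.910
  bounce: vy ← 0.56·8.910 = 4.989
Arc 3: start y=0.000, vy=4.989 → t=1.017, apex=1.269, x_land=74.948, impact vy=-4.989
  bounce: vy ← 0.56·4.989 = 2.794
Arc 4: start y=0.000, vy=2.794 → t=0.570, apex=0.398, x_land=83.254, impact vy=-2.794
  bounce: vy ← 0.56·2.794 = 1.565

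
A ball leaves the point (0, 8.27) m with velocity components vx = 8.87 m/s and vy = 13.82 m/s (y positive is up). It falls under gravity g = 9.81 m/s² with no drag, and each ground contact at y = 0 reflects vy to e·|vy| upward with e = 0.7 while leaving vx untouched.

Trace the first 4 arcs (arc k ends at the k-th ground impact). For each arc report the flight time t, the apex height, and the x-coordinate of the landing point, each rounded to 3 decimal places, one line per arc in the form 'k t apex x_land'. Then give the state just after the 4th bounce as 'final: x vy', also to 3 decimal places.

Arc 1: start y=8.270, vy=13.820 → t=3.325, apex=18.005, x_land=29.490, impact vy=-18.795
  bounce: vy ← 0.7·18.795 = 13.156
Arc 2: start y=0.000, vy=13.156 → t=2.682, apex=8.822, x_land=53.281, impact vy=-13.156
  bounce: vy ← 0.7·13.156 = 9.210
Arc 3: start y=0.000, vy=9.210 → t=1.878, apex=4.323, x_land=69.935, impact vy=-9.210
  bounce: vy ← 0.7·9.210 = 6.447
Arc 4: start y=0.000, vy=6.447 → t=1.314, apex=2.118, x_land=81.593, impact vy=-6.447
  bounce: vy ← 0.7·6.447 = 4.513

1 3.325 18.005 29.490
2 2.682 8.822 53.281
3 1.878 4.323 69.935
4 1.314 2.118 81.593
final: 81.593 4.513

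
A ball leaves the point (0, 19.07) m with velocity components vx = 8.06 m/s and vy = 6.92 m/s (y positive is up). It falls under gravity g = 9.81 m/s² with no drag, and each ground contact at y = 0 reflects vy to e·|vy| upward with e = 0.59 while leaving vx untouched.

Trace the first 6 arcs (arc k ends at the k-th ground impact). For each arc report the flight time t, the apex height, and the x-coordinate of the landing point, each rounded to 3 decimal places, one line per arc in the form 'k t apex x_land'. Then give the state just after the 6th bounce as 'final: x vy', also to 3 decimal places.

Arc 1: start y=19.070, vy=6.920 → t=2.800, apex=21.511, x_land=22.564, impact vy=-20.544
  bounce: vy ← 0.59·20.544 = 12.121
Arc 2: start y=0.000, vy=12.121 → t=2.471, apex=7.488, x_land=42.481, impact vy=-12.121
  bounce: vy ← 0.59·12.121 = 7.151
Arc 3: start y=0.000, vy=7.151 → t=1.458, apex=2.607, x_land=54.232, impact vy=-7.151
  bounce: vy ← 0.59·7.151 = 4.219
Arc 4: start y=0.000, vy=4.219 → t=0.860, apex=0.907, x_land=61.166, impact vy=-4.219
  bounce: vy ← 0.59·4.219 = 2.489
Arc 5: start y=0.000, vy=2.489 → t=0.508, apex=0.316, x_land=65.256, impact vy=-2.489
  bounce: vy ← 0.59·2.489 = 1.469
Arc 6: start y=0.000, vy=1.469 → t=0.299, apex=0.110, x_land=67.670, impact vy=-1.469
  bounce: vy ← 0.59·1.469 = 0.867

1 2.800 21.511 22.564
2 2.471 7.488 42.481
3 1.458 2.607 54.232
4 0.860 0.907 61.166
5 0.508 0.316 65.256
6 0.299 0.110 67.670
final: 67.670 0.867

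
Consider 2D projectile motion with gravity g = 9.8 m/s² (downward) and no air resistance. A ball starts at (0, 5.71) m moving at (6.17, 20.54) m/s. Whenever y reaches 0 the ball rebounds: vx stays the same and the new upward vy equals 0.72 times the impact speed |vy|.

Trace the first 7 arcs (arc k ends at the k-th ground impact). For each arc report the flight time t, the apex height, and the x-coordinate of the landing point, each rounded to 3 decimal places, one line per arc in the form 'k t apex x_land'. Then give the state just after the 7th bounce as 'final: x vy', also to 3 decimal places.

1 4.453 27.235 27.478
2 3.395 14.119 48.425
3 2.444 7.319 63.506
4 1.760 3.794 74.365
5 1.267 1.967 82.183
6 0.912 1.020 87.812
7 0.657 0.529 91.865
final: 91.865 2.318

Arc 1: start y=5.710, vy=20.540 → t=4.453, apex=27.235, x_land=27.478, impact vy=-23.104
  bounce: vy ← 0.72·23.104 = 16.635
Arc 2: start y=0.000, vy=16.635 → t=3.395, apex=14.119, x_land=48.425, impact vy=-16.635
  bounce: vy ← 0.72·16.635 = 11.977
Arc 3: start y=0.000, vy=11.977 → t=2.444, apex=7.319, x_land=63.506, impact vy=-11.977
  bounce: vy ← 0.72·11.977 = 8.624
Arc 4: start y=0.000, vy=8.624 → t=1.760, apex=3.794, x_land=74.365, impact vy=-8.624
  bounce: vy ← 0.72·8.624 = 6.209
Arc 5: start y=0.000, vy=6.209 → t=1.267, apex=1.967, x_land=82.183, impact vy=-6.209
  bounce: vy ← 0.72·6.209 = 4.470
Arc 6: start y=0.000, vy=4.470 → t=0.912, apex=1.020, x_land=87.812, impact vy=-4.470
  bounce: vy ← 0.72·4.470 = 3.219
Arc 7: start y=0.000, vy=3.219 → t=0.657, apex=0.529, x_land=91.865, impact vy=-3.219
  bounce: vy ← 0.72·3.219 = 2.318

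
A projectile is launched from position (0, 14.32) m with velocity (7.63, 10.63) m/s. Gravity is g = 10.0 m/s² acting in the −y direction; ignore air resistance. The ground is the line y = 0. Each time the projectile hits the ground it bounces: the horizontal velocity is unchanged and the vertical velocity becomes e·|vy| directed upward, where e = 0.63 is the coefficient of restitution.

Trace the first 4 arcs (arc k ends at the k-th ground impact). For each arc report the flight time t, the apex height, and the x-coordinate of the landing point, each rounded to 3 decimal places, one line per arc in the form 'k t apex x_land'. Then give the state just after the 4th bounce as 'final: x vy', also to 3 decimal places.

1 3.061 19.970 23.359
2 2.518 7.926 42.572
3 1.586 3.146 54.677
4 0.999 1.249 62.302
final: 62.302 3.148

Arc 1: start y=14.320, vy=10.630 → t=3.061, apex=19.970, x_land=23.359, impact vy=-19.985
  bounce: vy ← 0.63·19.985 = 12.590
Arc 2: start y=0.000, vy=12.590 → t=2.518, apex=7.926, x_land=42.572, impact vy=-12.590
  bounce: vy ← 0.63·12.590 = 7.932
Arc 3: start y=0.000, vy=7.932 → t=1.586, apex=3.146, x_land=54.677, impact vy=-7.932
  bounce: vy ← 0.63·7.932 = 4.997
Arc 4: start y=0.000, vy=4.997 → t=0.999, apex=1.249, x_land=62.302, impact vy=-4.997
  bounce: vy ← 0.63·4.997 = 3.148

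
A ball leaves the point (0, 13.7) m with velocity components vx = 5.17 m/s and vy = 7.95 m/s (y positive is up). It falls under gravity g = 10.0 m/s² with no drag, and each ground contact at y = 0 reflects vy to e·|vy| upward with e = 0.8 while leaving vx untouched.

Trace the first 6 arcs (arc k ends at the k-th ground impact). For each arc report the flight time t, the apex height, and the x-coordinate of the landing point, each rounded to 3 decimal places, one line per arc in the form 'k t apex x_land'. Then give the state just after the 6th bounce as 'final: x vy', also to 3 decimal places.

Arc 1: start y=13.700, vy=7.950 → t=2.631, apex=16.860, x_land=13.604, impact vy=-18.363
  bounce: vy ← 0.8·18.363 = 14.690
Arc 2: start y=0.000, vy=14.690 → t=2.938, apex=10.790, x_land=28.794, impact vy=-14.690
  bounce: vy ← 0.8·14.690 = 11.752
Arc 3: start y=0.000, vy=11.752 → t=2.350, apex=6.906, x_land=40.946, impact vy=-11.752
  bounce: vy ← 0.8·11.752 = 9.402
Arc 4: start y=0.000, vy=9.402 → t=1.880, apex=4.420, x_land=50.667, impact vy=-9.402
  bounce: vy ← 0.8·9.402 = 7.522
Arc 5: start y=0.000, vy=7.522 → t=1.504, apex=2.829, x_land=58.445, impact vy=-7.522
  bounce: vy ← 0.8·7.522 = 6.017
Arc 6: start y=0.000, vy=6.017 → t=1.203, apex=1.810, x_land=64.666, impact vy=-6.017
  bounce: vy ← 0.8·6.017 = 4.814

1 2.631 16.860 13.604
2 2.938 10.790 28.794
3 2.350 6.906 40.946
4 1.880 4.420 50.667
5 1.504 2.829 58.445
6 1.203 1.810 64.666
final: 64.666 4.814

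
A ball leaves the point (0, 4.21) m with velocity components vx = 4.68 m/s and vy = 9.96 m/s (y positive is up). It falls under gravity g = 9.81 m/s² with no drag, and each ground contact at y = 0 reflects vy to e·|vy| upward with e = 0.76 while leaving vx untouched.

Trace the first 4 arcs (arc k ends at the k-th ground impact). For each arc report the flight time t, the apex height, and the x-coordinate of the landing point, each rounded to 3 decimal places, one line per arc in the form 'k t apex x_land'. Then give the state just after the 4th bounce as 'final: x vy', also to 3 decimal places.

Arc 1: start y=4.210, vy=9.960 → t=2.390, apex=9.266, x_land=11.184, impact vy=-13.483
  bounce: vy ← 0.76·13.483 = 10.247
Arc 2: start y=0.000, vy=10.247 → t=2.089, apex=5.352, x_land=20.961, impact vy=-10.247
  bounce: vy ← 0.76·10.247 = 7.788
Arc 3: start y=0.000, vy=7.788 → t=1.588, apex=3.091, x_land=28.392, impact vy=-7.788
  bounce: vy ← 0.76·7.788 = 5.919
Arc 4: start y=0.000, vy=5.919 → t=1.207, apex=1.786, x_land=34.039, impact vy=-5.919
  bounce: vy ← 0.76·5.919 = 4.498

1 2.390 9.266 11.184
2 2.089 5.352 20.961
3 1.588 3.091 28.392
4 1.207 1.786 34.039
final: 34.039 4.498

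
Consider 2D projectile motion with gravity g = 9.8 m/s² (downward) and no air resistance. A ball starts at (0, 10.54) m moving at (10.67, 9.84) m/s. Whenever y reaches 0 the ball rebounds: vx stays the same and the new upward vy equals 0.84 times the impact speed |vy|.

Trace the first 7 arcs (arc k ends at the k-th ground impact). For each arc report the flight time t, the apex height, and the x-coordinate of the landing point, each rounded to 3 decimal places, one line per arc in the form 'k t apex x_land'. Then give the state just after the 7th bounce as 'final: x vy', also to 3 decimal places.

1 2.781 15.480 29.679
2 2.986 10.923 61.540
3 2.508 7.707 88.303
4 2.107 5.438 110.784
5 1.770 3.837 129.669
6 1.487 2.707 145.532
7 1.249 1.910 158.856
final: 158.856 5.140

Arc 1: start y=10.540, vy=9.840 → t=2.781, apex=15.480, x_land=29.679, impact vy=-17.419
  bounce: vy ← 0.84·17.419 = 14.632
Arc 2: start y=0.000, vy=14.632 → t=2.986, apex=10.923, x_land=61.540, impact vy=-14.632
  bounce: vy ← 0.84·14.632 = 12.291
Arc 3: start y=0.000, vy=12.291 → t=2.508, apex=7.707, x_land=88.303, impact vy=-12.291
  bounce: vy ← 0.84·12.291 = 10.324
Arc 4: start y=0.000, vy=10.324 → t=2.107, apex=5.438, x_land=110.784, impact vy=-10.324
  bounce: vy ← 0.84·10.324 = 8.672
Arc 5: start y=0.000, vy=8.672 → t=1.770, apex=3.837, x_land=129.669, impact vy=-8.672
  bounce: vy ← 0.84·8.672 = 7.285
Arc 6: start y=0.000, vy=7.285 → t=1.487, apex=2.707, x_land=145.532, impact vy=-7.285
  bounce: vy ← 0.84·7.285 = 6.119
Arc 7: start y=0.000, vy=6.119 → t=1.249, apex=1.910, x_land=158.856, impact vy=-6.119
  bounce: vy ← 0.84·6.119 = 5.140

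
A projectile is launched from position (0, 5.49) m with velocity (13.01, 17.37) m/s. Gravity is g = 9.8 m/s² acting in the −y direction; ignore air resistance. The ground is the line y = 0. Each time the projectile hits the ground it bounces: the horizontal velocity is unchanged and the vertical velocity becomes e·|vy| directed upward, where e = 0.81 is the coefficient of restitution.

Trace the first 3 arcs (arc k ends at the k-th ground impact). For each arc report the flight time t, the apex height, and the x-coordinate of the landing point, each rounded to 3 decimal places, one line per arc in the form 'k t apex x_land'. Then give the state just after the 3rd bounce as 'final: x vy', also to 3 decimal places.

Arc 1: start y=5.490, vy=17.370 → t=3.837, apex=20.884, x_land=49.918, impact vy=-20.232
  bounce: vy ← 0.81·20.232 = 16.388
Arc 2: start y=0.000, vy=16.388 → t=3.344, apex=13.702, x_land=93.429, impact vy=-16.388
  bounce: vy ← 0.81·16.388 = 13.274
Arc 3: start y=0.000, vy=13.274 → t=2.709, apex=8.990, x_land=128.673, impact vy=-13.274
  bounce: vy ← 0.81·13.274 = 10.752

1 3.837 20.884 49.918
2 3.344 13.702 93.429
3 2.709 8.990 128.673
final: 128.673 10.752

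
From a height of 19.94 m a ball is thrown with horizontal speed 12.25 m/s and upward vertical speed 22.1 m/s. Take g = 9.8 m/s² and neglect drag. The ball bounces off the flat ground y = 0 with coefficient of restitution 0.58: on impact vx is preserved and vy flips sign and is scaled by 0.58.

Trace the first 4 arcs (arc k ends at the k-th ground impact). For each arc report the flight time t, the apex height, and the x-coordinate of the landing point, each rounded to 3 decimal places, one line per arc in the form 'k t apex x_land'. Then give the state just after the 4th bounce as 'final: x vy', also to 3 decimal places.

Arc 1: start y=19.940, vy=22.100 → t=5.281, apex=44.859, x_land=64.690, impact vy=-29.652
  bounce: vy ← 0.58·29.652 = 17.198
Arc 2: start y=0.000, vy=17.198 → t=3.510, apex=15.091, x_land=107.685, impact vy=-17.198
  bounce: vy ← 0.58·17.198 = 9.975
Arc 3: start y=0.000, vy=9.975 → t=2.036, apex=5.076, x_land=132.622, impact vy=-9.975
  bounce: vy ← 0.58·9.975 = 5.785
Arc 4: start y=0.000, vy=5.785 → t=1.181, apex=1.708, x_land=147.086, impact vy=-5.785
  bounce: vy ← 0.58·5.785 = 3.356

1 5.281 44.859 64.690
2 3.510 15.091 107.685
3 2.036 5.076 132.622
4 1.181 1.708 147.086
final: 147.086 3.356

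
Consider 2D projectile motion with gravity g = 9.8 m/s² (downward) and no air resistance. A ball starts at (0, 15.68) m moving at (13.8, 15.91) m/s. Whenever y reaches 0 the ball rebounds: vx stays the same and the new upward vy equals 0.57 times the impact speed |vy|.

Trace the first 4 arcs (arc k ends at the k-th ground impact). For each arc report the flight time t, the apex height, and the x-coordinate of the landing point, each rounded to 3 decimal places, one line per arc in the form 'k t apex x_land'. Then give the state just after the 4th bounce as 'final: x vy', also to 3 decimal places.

1 4.039 28.595 55.741
2 2.754 9.290 93.745
3 1.570 3.018 115.407
4 0.895 0.981 127.754
final: 127.754 2.499

Arc 1: start y=15.680, vy=15.910 → t=4.039, apex=28.595, x_land=55.741, impact vy=-23.674
  bounce: vy ← 0.57·23.674 = 13.494
Arc 2: start y=0.000, vy=13.494 → t=2.754, apex=9.290, x_land=93.745, impact vy=-13.494
  bounce: vy ← 0.57·13.494 = 7.692
Arc 3: start y=0.000, vy=7.692 → t=1.570, apex=3.018, x_land=115.407, impact vy=-7.692
  bounce: vy ← 0.57·7.692 = 4.384
Arc 4: start y=0.000, vy=4.384 → t=0.895, apex=0.981, x_land=127.754, impact vy=-4.384
  bounce: vy ← 0.57·4.384 = 2.499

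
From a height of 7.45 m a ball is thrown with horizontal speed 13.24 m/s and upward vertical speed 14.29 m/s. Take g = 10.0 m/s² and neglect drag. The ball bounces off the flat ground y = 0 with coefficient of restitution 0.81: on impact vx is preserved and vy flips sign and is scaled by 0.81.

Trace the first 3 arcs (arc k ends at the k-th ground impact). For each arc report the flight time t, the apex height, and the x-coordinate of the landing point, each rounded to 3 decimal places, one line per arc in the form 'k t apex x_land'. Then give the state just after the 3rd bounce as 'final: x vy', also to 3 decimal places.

Arc 1: start y=7.450, vy=14.290 → t=3.308, apex=17.660, x_land=43.803, impact vy=-18.794
  bounce: vy ← 0.81·18.794 = 15.223
Arc 2: start y=0.000, vy=15.223 → t=3.045, apex=11.587, x_land=84.113, impact vy=-15.223
  bounce: vy ← 0.81·15.223 = 12.331
Arc 3: start y=0.000, vy=12.331 → t=2.466, apex=7.602, x_land=116.764, impact vy=-12.331
  bounce: vy ← 0.81·12.331 = 9.988

1 3.308 17.660 43.803
2 3.045 11.587 84.113
3 2.466 7.602 116.764
final: 116.764 9.988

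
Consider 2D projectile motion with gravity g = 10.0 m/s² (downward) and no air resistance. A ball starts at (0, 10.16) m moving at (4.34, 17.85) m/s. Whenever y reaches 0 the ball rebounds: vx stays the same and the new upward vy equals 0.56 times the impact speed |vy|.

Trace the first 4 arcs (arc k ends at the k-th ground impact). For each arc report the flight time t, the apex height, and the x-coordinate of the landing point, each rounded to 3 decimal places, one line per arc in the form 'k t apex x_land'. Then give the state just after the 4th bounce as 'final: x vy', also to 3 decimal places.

Arc 1: start y=10.160, vy=17.850 → t=4.069, apex=26.091, x_land=17.661, impact vy=-22.843
  bounce: vy ← 0.56·22.843 = 12.792
Arc 2: start y=0.000, vy=12.792 → t=2.558, apex=8.182, x_land=28.765, impact vy=-12.792
  bounce: vy ← 0.56·12.792 = 7.164
Arc 3: start y=0.000, vy=7.164 → t=1.433, apex=2.566, x_land=34.983, impact vy=-7.164
  bounce: vy ← 0.56·7.164 = 4.012
Arc 4: start y=0.000, vy=4.012 → t=0.802, apex=0.805, x_land=38.465, impact vy=-4.012
  bounce: vy ← 0.56·4.012 = 2.247

1 4.069 26.091 17.661
2 2.558 8.182 28.765
3 1.433 2.566 34.983
4 0.802 0.805 38.465
final: 38.465 2.247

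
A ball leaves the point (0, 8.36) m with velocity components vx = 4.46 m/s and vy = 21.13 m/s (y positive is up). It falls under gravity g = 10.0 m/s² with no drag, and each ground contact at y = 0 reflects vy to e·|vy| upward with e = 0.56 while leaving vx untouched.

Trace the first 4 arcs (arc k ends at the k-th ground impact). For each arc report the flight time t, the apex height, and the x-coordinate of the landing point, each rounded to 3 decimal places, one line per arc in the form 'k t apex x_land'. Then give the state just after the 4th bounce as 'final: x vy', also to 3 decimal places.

Arc 1: start y=8.360, vy=21.130 → t=4.590, apex=30.684, x_land=20.473, impact vy=-24.773
  bounce: vy ← 0.56·24.773 = 13.873
Arc 2: start y=0.000, vy=13.873 → t=2.775, apex=9.622, x_land=32.847, impact vy=-13.873
  bounce: vy ← 0.56·13.873 = 7.769
Arc 3: start y=0.000, vy=7.769 → t=1.554, apex=3.018, x_land=39.777, impact vy=-7.769
  bounce: vy ← 0.56·7.769 = 4.350
Arc 4: start y=0.000, vy=4.350 → t=0.870, apex=0.946, x_land=43.657, impact vy=-4.350
  bounce: vy ← 0.56·4.350 = 2.436

1 4.590 30.684 20.473
2 2.775 9.622 32.847
3 1.554 3.018 39.777
4 0.870 0.946 43.657
final: 43.657 2.436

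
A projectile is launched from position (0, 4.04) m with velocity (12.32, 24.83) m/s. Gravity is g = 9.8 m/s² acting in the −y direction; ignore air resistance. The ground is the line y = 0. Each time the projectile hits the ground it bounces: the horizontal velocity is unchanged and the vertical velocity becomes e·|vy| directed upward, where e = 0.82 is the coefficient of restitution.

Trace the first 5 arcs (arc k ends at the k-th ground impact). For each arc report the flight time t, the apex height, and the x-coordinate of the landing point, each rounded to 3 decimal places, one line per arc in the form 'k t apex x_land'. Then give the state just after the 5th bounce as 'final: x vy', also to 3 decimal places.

Arc 1: start y=4.040, vy=24.830 → t=5.225, apex=35.496, x_land=64.374, impact vy=-26.376
  bounce: vy ← 0.82·26.376 = 21.629
Arc 2: start y=0.000, vy=21.629 → t=4.414, apex=23.867, x_land=118.754, impact vy=-21.629
  bounce: vy ← 0.82·21.629 = 17.735
Arc 3: start y=0.000, vy=17.735 → t=3.619, apex=16.048, x_land=163.346, impact vy=-17.735
  bounce: vy ← 0.82·17.735 = 14.543
Arc 4: start y=0.000, vy=14.543 → t=2.968, apex=10.791, x_land=199.912, impact vy=-14.543
  bounce: vy ← 0.82·14.543 = 11.925
Arc 5: start y=0.000, vy=11.925 → t=2.434, apex=7.256, x_land=229.895, impact vy=-11.925
  bounce: vy ← 0.82·11.925 = 9.779

1 5.225 35.496 64.374
2 4.414 23.867 118.754
3 3.619 16.048 163.346
4 2.968 10.791 199.912
5 2.434 7.256 229.895
final: 229.895 9.779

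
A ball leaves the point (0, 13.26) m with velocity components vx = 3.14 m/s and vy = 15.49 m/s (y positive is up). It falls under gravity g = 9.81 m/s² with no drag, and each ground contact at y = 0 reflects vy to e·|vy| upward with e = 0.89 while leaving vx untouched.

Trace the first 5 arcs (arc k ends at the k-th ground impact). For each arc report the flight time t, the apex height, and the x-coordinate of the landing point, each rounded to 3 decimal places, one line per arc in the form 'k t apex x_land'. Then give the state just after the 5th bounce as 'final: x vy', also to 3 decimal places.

Arc 1: start y=13.260, vy=15.490 → t=3.859, apex=25.489, x_land=12.116, impact vy=-22.363
  bounce: vy ← 0.89·22.363 = 19.903
Arc 2: start y=0.000, vy=19.903 → t=4.058, apex=20.190, x_land=24.857, impact vy=-19.903
  bounce: vy ← 0.89·19.903 = 17.714
Arc 3: start y=0.000, vy=17.714 → t=3.611, apex=15.993, x_land=36.197, impact vy=-17.714
  bounce: vy ← 0.89·17.714 = 15.765
Arc 4: start y=0.000, vy=15.765 → t=3.214, apex=12.668, x_land=46.289, impact vy=-15.765
  bounce: vy ← 0.89·15.765 = 14.031
Arc 5: start y=0.000, vy=14.031 → t=2.861, apex=10.034, x_land=55.271, impact vy=-14.031
  bounce: vy ← 0.89·14.031 = 12.488

1 3.859 25.489 12.116
2 4.058 20.190 24.857
3 3.611 15.993 36.197
4 3.214 12.668 46.289
5 2.861 10.034 55.271
final: 55.271 12.488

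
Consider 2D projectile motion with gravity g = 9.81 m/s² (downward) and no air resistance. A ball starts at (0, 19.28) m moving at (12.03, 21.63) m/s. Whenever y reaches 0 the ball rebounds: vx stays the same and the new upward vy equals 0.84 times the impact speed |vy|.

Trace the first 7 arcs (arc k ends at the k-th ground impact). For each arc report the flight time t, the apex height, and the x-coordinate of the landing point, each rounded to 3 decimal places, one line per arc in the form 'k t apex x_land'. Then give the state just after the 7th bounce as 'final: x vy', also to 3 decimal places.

1 5.170 43.126 62.196
2 4.981 30.430 122.123
3 4.184 21.471 172.462
4 3.515 15.150 214.747
5 2.953 10.690 250.266
6 2.480 7.543 280.102
7 2.083 5.322 305.164
final: 305.164 8.584

Arc 1: start y=19.280, vy=21.630 → t=5.170, apex=43.126, x_land=62.196, impact vy=-29.088
  bounce: vy ← 0.84·29.088 = 24.434
Arc 2: start y=0.000, vy=24.434 → t=4.981, apex=30.430, x_land=122.123, impact vy=-24.434
  bounce: vy ← 0.84·24.434 = 20.525
Arc 3: start y=0.000, vy=20.525 → t=4.184, apex=21.471, x_land=172.462, impact vy=-20.525
  bounce: vy ← 0.84·20.525 = 17.241
Arc 4: start y=0.000, vy=17.241 → t=3.515, apex=15.150, x_land=214.747, impact vy=-17.241
  bounce: vy ← 0.84·17.241 = 14.482
Arc 5: start y=0.000, vy=14.482 → t=2.953, apex=10.690, x_land=250.266, impact vy=-14.482
  bounce: vy ← 0.84·14.482 = 12.165
Arc 6: start y=0.000, vy=12.165 → t=2.480, apex=7.543, x_land=280.102, impact vy=-12.165
  bounce: vy ← 0.84·12.165 = 10.219
Arc 7: start y=0.000, vy=10.219 → t=2.083, apex=5.322, x_land=305.164, impact vy=-10.219
  bounce: vy ← 0.84·10.219 = 8.584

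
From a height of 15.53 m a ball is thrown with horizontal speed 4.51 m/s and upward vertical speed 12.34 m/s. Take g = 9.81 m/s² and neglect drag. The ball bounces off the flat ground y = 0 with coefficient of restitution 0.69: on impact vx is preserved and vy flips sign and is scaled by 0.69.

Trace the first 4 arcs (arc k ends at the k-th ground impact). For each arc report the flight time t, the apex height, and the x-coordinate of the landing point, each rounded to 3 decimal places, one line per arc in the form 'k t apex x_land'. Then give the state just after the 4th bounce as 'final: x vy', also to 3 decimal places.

1 3.437 23.291 15.501
2 3.007 11.089 29.063
3 2.075 5.279 38.421
4 1.432 2.514 44.878
final: 44.878 4.846

Arc 1: start y=15.530, vy=12.340 → t=3.437, apex=23.291, x_land=15.501, impact vy=-21.377
  bounce: vy ← 0.69·21.377 = 14.750
Arc 2: start y=0.000, vy=14.750 → t=3.007, apex=11.089, x_land=29.063, impact vy=-14.750
  bounce: vy ← 0.69·14.750 = 10.178
Arc 3: start y=0.000, vy=10.178 → t=2.075, apex=5.279, x_land=38.421, impact vy=-10.178
  bounce: vy ← 0.69·10.178 = 7.023
Arc 4: start y=0.000, vy=7.023 → t=1.432, apex=2.514, x_land=44.878, impact vy=-7.023
  bounce: vy ← 0.69·7.023 = 4.846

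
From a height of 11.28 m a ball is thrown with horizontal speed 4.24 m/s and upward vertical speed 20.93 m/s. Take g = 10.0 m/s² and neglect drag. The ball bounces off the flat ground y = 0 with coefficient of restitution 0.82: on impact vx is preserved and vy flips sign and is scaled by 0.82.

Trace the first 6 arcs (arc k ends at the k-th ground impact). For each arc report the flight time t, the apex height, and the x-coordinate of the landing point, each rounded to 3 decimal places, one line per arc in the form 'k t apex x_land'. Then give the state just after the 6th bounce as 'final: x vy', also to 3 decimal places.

Arc 1: start y=11.280, vy=20.930 → t=4.669, apex=33.183, x_land=19.797, impact vy=-25.762
  bounce: vy ← 0.82·25.762 = 21.125
Arc 2: start y=0.000, vy=21.125 → t=4.225, apex=22.312, x_land=37.711, impact vy=-21.125
  bounce: vy ← 0.82·21.125 = 17.322
Arc 3: start y=0.000, vy=17.322 → t=3.464, apex=15.003, x_land=52.400, impact vy=-17.322
  bounce: vy ← 0.82·17.322 = 14.204
Arc 4: start y=0.000, vy=14.204 → t=2.841, apex=10.088, x_land=64.445, impact vy=-14.204
  bounce: vy ← 0.82·14.204 = 11.647
Arc 5: start y=0.000, vy=11.647 → t=2.329, apex=6.783, x_land=74.322, impact vy=-11.647
  bounce: vy ← 0.82·11.647 = 9.551
Arc 6: start y=0.000, vy=9.551 → t=1.910, apex=4.561, x_land=82.421, impact vy=-9.551
  bounce: vy ← 0.82·9.551 = 7.832

1 4.669 33.183 19.797
2 4.225 22.312 37.711
3 3.464 15.003 52.400
4 2.841 10.088 64.445
5 2.329 6.783 74.322
6 1.910 4.561 82.421
final: 82.421 7.832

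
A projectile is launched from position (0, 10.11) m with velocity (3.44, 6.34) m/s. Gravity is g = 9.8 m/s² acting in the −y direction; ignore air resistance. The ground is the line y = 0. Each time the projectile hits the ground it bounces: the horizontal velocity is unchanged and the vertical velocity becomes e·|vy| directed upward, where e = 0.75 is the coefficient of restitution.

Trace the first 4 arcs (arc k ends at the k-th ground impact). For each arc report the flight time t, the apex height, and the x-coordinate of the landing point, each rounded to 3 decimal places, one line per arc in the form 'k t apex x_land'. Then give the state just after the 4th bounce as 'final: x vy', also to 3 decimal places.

1 2.222 12.161 7.645
2 2.363 6.840 15.774
3 1.772 3.848 21.870
4 1.329 2.164 26.443
final: 26.443 4.885

Arc 1: start y=10.110, vy=6.340 → t=2.222, apex=12.161, x_land=7.645, impact vy=-15.439
  bounce: vy ← 0.75·15.439 = 11.579
Arc 2: start y=0.000, vy=11.579 → t=2.363, apex=6.840, x_land=15.774, impact vy=-11.579
  bounce: vy ← 0.75·11.579 = 8.684
Arc 3: start y=0.000, vy=8.684 → t=1.772, apex=3.848, x_land=21.870, impact vy=-8.684
  bounce: vy ← 0.75·8.684 = 6.513
Arc 4: start y=0.000, vy=6.513 → t=1.329, apex=2.164, x_land=26.443, impact vy=-6.513
  bounce: vy ← 0.75·6.513 = 4.885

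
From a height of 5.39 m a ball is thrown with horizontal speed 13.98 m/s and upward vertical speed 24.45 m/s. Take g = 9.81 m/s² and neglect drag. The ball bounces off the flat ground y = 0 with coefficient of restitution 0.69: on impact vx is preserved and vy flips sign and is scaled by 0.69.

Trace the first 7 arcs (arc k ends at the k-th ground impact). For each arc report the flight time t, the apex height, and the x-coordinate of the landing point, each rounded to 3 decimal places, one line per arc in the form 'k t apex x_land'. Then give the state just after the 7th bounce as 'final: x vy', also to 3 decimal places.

1 5.196 35.859 72.643
2 3.731 17.072 124.806
3 2.575 8.128 160.799
4 1.776 3.870 185.634
5 1.226 1.842 202.770
6 0.846 0.877 214.594
7 0.584 0.418 222.753
final: 222.753 1.975

Arc 1: start y=5.390, vy=24.450 → t=5.196, apex=35.859, x_land=72.643, impact vy=-26.525
  bounce: vy ← 0.69·26.525 = 18.302
Arc 2: start y=0.000, vy=18.302 → t=3.731, apex=17.072, x_land=124.806, impact vy=-18.302
  bounce: vy ← 0.69·18.302 = 12.628
Arc 3: start y=0.000, vy=12.628 → t=2.575, apex=8.128, x_land=160.799, impact vy=-12.628
  bounce: vy ← 0.69·12.628 = 8.714
Arc 4: start y=0.000, vy=8.714 → t=1.776, apex=3.870, x_land=185.634, impact vy=-8.714
  bounce: vy ← 0.69·8.714 = 6.012
Arc 5: start y=0.000, vy=6.012 → t=1.226, apex=1.842, x_land=202.770, impact vy=-6.012
  bounce: vy ← 0.69·6.012 = 4.149
Arc 6: start y=0.000, vy=4.149 → t=0.846, apex=0.877, x_land=214.594, impact vy=-4.149
  bounce: vy ← 0.69·4.149 = 2.862
Arc 7: start y=0.000, vy=2.862 → t=0.584, apex=0.418, x_land=222.753, impact vy=-2.862
  bounce: vy ← 0.69·2.862 = 1.975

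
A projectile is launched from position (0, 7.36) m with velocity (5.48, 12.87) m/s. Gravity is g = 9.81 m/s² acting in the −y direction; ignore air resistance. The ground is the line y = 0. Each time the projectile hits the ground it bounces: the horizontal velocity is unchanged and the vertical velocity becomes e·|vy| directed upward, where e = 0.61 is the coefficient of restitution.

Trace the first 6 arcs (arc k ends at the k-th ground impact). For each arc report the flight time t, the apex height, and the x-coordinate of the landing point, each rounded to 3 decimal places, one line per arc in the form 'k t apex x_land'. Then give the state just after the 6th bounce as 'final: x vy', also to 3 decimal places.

1 3.107 15.802 17.025
2 2.190 5.880 29.025
3 1.336 2.188 36.345
4 0.815 0.814 40.811
5 0.497 0.303 43.534
6 0.303 0.113 45.196
final: 45.196 0.907

Arc 1: start y=7.360, vy=12.870 → t=3.107, apex=15.802, x_land=17.025, impact vy=-17.608
  bounce: vy ← 0.61·17.608 = 10.741
Arc 2: start y=0.000, vy=10.741 → t=2.190, apex=5.880, x_land=29.025, impact vy=-10.741
  bounce: vy ← 0.61·10.741 = 6.552
Arc 3: start y=0.000, vy=6.552 → t=1.336, apex=2.188, x_land=36.345, impact vy=-6.552
  bounce: vy ← 0.61·6.552 = 3.997
Arc 4: start y=0.000, vy=3.997 → t=0.815, apex=0.814, x_land=40.811, impact vy=-3.997
  bounce: vy ← 0.61·3.997 = 2.438
Arc 5: start y=0.000, vy=2.438 → t=0.497, apex=0.303, x_land=43.534, impact vy=-2.438
  bounce: vy ← 0.61·2.438 = 1.487
Arc 6: start y=0.000, vy=1.487 → t=0.303, apex=0.113, x_land=45.196, impact vy=-1.487
  bounce: vy ← 0.61·1.487 = 0.907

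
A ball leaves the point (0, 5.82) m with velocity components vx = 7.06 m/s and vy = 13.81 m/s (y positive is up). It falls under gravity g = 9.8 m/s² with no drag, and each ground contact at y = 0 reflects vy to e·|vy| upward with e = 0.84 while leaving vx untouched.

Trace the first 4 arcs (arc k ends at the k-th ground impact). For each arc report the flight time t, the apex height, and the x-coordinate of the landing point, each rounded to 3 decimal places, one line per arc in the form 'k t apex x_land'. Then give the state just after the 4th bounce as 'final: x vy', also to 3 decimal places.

1 3.191 15.550 22.526
2 2.993 10.972 43.655
3 2.514 7.742 61.404
4 2.112 5.463 76.313
final: 76.313 8.692

Arc 1: start y=5.820, vy=13.810 → t=3.191, apex=15.550, x_land=22.526, impact vy=-17.458
  bounce: vy ← 0.84·17.458 = 14.665
Arc 2: start y=0.000, vy=14.665 → t=2.993, apex=10.972, x_land=43.655, impact vy=-14.665
  bounce: vy ← 0.84·14.665 = 12.318
Arc 3: start y=0.000, vy=12.318 → t=2.514, apex=7.742, x_land=61.404, impact vy=-12.318
  bounce: vy ← 0.84·12.318 = 10.348
Arc 4: start y=0.000, vy=10.348 → t=2.112, apex=5.463, x_land=76.313, impact vy=-10.348
  bounce: vy ← 0.84·10.348 = 8.692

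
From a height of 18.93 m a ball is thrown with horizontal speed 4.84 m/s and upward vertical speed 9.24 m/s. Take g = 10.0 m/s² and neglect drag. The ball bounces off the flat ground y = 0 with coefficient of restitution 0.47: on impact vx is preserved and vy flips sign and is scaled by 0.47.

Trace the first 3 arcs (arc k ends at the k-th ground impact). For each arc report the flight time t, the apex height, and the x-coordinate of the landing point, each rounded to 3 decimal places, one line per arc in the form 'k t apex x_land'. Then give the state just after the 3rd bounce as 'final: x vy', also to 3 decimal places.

Arc 1: start y=18.930, vy=9.240 → t=3.078, apex=23.199, x_land=14.898, impact vy=-21.540
  bounce: vy ← 0.47·21.540 = 10.124
Arc 2: start y=0.000, vy=10.124 → t=2.025, apex=5.125, x_land=24.697, impact vy=-10.124
  bounce: vy ← 0.47·10.124 = 4.758
Arc 3: start y=0.000, vy=4.758 → t=0.952, apex=1.132, x_land=29.303, impact vy=-4.758
  bounce: vy ← 0.47·4.758 = 2.236

1 3.078 23.199 14.898
2 2.025 5.125 24.697
3 0.952 1.132 29.303
final: 29.303 2.236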